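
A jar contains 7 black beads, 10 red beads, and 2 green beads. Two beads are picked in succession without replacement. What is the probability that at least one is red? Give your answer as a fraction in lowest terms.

15/19

P(no red) = 9/19 × 8/18 = 72/342 = 4/19.
P(at least one) = 1 − 4/19 = 15/19.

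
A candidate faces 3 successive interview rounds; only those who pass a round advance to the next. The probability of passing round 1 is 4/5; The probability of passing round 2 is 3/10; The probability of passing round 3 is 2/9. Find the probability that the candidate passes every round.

4/75

The events are sequential, so multiply the conditional probabilities:
P = 4/5 × 3/10 × 2/9 = 24/450 = 4/75.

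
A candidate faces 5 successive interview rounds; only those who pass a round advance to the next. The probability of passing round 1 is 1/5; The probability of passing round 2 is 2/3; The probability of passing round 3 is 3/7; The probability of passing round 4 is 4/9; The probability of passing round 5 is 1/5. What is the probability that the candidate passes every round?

8/1575

Multiplying along the chain,
P = 1/5 × 2/3 × 3/7 × 4/9 × 1/5 = 24/4725 = 8/1575.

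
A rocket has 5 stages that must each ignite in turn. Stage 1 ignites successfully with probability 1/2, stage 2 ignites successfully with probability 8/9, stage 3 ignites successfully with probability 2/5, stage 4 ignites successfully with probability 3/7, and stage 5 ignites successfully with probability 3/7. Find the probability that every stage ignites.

8/245

The events are sequential, so multiply the conditional probabilities:
P = 1/2 × 8/9 × 2/5 × 3/7 × 3/7 = 144/4410 = 8/245.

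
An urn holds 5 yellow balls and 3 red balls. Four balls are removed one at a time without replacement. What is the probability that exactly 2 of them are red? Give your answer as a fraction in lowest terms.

3/7

One ordering (red drawn first) has probability 3/8 × 2/7 × 5/6 × 4/5 = 120/1680 = 1/14.
There are C(4,2) = 6 such orderings, each equally likely, so P = 6 × 1/14 = 3/7.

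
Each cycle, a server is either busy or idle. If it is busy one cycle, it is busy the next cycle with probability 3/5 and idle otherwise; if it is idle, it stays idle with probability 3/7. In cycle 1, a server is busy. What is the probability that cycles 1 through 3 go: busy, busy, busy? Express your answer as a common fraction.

Cycle 1 is given. For each transition, use the conditional probability from the current state:
P(busy | busy) = 3/5; P(busy | busy) = 3/5.
P = 3/5 × 3/5 = 9/25.

9/25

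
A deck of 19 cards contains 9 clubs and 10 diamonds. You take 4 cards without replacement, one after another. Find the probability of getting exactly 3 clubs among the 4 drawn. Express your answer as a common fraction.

70/323

One ordering (clubs drawn first) has probability 9/19 × 8/18 × 7/17 × 10/16 = 5040/93024 = 35/646.
There are C(4,3) = 4 such orderings, each equally likely, so P = 4 × 35/646 = 70/323.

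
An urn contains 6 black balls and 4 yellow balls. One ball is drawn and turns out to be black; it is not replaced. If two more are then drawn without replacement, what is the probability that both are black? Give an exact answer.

5/18

With the first ball removed, 5 black remain out of 9.
P = 5/9 × 4/8 = 20/72 = 5/18.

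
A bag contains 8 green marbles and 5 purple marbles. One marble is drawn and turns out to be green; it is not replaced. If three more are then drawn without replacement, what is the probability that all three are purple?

1/22

With the first marble removed, 5 purple remain out of 12.
P = 5/12 × 4/11 × 3/10 = 60/1320 = 1/22.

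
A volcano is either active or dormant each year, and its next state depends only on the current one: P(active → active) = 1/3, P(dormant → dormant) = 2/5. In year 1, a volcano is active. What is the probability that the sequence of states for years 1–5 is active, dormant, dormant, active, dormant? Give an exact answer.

Year 1 is given. For each transition, use the conditional probability from the current state:
P(dormant | active) = 2/3; P(dormant | dormant) = 2/5; P(active | dormant) = 3/5; P(dormant | active) = 2/3.
P = 2/3 × 2/5 × 3/5 × 2/3 = 24/225 = 8/75.

8/75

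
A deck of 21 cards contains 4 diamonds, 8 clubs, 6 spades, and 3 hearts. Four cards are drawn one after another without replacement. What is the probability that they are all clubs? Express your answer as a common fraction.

2/171

P = 8/21 × 7/20 × 6/19 × 5/18 = 1680/143640 = 2/171.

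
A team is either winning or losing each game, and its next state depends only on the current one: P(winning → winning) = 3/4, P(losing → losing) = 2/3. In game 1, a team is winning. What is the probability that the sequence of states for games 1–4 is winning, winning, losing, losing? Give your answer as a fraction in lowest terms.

Game 1 is given. For each transition, use the conditional probability from the current state:
P(winning | winning) = 3/4; P(losing | winning) = 1/4; P(losing | losing) = 2/3.
P = 3/4 × 1/4 × 2/3 = 6/48 = 1/8.

1/8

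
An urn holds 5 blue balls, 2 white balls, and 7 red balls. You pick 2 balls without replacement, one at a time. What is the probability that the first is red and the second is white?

1/13

Each draw changes the counts, so multiply the conditional probabilities along the sequence:
P = 7/14 × 2/13 = 14/182 = 1/13.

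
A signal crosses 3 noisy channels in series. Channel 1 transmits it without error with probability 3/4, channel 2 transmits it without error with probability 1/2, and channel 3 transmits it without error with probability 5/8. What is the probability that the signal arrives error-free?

15/64

Multiplying along the chain,
P = 3/4 × 1/2 × 5/8 = 15/64.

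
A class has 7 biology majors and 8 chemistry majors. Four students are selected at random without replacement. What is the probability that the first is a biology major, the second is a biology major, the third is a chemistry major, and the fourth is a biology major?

Each draw changes the counts, so multiply the conditional probabilities along the sequence:
P = 7/15 × 6/14 × 8/13 × 5/12 = 1680/32760 = 2/39.

2/39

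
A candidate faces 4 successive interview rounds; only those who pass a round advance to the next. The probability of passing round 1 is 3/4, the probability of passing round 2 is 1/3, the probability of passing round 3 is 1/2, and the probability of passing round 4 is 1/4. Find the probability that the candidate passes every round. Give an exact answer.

1/32

Each stage is reached only if all earlier stages succeed, so
P = 3/4 × 1/3 × 1/2 × 1/4 = 3/96 = 1/32.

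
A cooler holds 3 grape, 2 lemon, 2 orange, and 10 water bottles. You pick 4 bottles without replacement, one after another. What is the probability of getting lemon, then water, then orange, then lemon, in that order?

1/1428

Multiply the probability of each draw given the previous ones:
P = 2/17 × 10/16 × 2/15 × 1/14 = 40/57120 = 1/1428.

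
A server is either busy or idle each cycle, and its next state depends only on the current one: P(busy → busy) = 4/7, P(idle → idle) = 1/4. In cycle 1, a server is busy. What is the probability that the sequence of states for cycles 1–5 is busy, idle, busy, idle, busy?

81/784

Cycle 1 is given. For each transition, use the conditional probability from the current state:
P(idle | busy) = 3/7; P(busy | idle) = 3/4; P(idle | busy) = 3/7; P(busy | idle) = 3/4.
P = 3/7 × 3/4 × 3/7 × 3/4 = 81/784.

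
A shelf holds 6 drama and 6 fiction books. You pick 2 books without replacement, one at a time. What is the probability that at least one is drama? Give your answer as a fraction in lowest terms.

17/22

P(no drama) = 6/12 × 5/11 = 30/132 = 5/22.
P(at least one) = 1 − 5/22 = 17/22.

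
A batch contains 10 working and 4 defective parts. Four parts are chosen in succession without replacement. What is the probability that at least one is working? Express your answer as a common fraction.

1000/1001

P(no working) = 4/14 × 3/13 × 2/12 × 1/11 = 24/24024 = 1/1001.
P(at least one) = 1 − 1/1001 = 1000/1001.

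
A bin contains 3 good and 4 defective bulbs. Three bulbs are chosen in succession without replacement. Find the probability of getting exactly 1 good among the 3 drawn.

18/35

One ordering (good drawn first) has probability 3/7 × 4/6 × 3/5 = 36/210 = 6/35.
There are C(3,1) = 3 such orderings, each equally likely, so P = 3 × 6/35 = 18/35.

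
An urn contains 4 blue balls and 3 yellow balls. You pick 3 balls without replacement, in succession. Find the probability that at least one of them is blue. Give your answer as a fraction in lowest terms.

34/35

P(no blue) = 3/7 × 2/6 × 1/5 = 6/210 = 1/35.
P(at least one) = 1 − 1/35 = 34/35.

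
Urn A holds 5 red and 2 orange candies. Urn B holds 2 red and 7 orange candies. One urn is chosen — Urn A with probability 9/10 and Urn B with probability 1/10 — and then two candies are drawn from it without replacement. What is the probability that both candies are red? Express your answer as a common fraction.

1087/2520

From Urn A: P(both red) = (5/7)(4/6) = 10/21.
From Urn B: P(both red) = (2/9)(1/8) = 1/36.
Total probability = (9/10)(10/21) + (1/10)(1/36) = 1087/2520.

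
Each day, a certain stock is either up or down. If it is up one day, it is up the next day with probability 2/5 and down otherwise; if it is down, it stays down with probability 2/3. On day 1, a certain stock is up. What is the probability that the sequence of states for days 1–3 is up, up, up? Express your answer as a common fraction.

4/25

Day 1 is given. For each transition, use the conditional probability from the current state:
P(up | up) = 2/5; P(up | up) = 2/5.
P = 2/5 × 2/5 = 4/25.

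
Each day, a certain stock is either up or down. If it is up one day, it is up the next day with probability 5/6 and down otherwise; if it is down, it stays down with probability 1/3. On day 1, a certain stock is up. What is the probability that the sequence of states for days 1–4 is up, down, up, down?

Day 1 is given. For each transition, use the conditional probability from the current state:
P(down | up) = 1/6; P(up | down) = 2/3; P(down | up) = 1/6.
P = 1/6 × 2/3 × 1/6 = 2/108 = 1/54.

1/54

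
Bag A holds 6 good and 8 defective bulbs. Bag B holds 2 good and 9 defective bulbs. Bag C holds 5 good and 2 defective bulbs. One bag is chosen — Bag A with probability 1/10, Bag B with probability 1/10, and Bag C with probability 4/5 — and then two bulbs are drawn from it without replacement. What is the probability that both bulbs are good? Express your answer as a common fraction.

From Bag A: P(both good) = (6/14)(5/13) = 15/91.
From Bag B: P(both good) = (2/11)(1/10) = 1/55.
From Bag C: P(both good) = (5/7)(4/6) = 10/21.
Total probability = (1/10)(15/91) + (1/10)(1/55) + (4/5)(10/21) = 4282/10725.

4282/10725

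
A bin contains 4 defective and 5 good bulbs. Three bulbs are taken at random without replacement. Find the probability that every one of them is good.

5/42

P(every draw is good) = 5/9 × 4/8 × 3/7 = 60/504 = 5/42.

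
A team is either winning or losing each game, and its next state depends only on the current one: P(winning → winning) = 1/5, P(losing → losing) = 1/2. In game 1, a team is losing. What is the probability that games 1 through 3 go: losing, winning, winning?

1/10

Game 1 is given. For each transition, use the conditional probability from the current state:
P(winning | losing) = 1/2; P(winning | winning) = 1/5.
P = 1/2 × 1/5 = 1/10.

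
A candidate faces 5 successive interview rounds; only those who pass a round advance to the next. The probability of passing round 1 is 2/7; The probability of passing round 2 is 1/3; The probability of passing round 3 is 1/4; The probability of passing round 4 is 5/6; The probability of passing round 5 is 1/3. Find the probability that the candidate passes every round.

5/756

Multiplying along the chain,
P = 2/7 × 1/3 × 1/4 × 5/6 × 1/3 = 10/1512 = 5/756.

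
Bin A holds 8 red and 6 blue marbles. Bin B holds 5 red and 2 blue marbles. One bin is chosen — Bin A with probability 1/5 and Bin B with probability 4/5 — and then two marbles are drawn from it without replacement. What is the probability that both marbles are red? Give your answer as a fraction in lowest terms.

From Bin A: P(both red) = (8/14)(7/13) = 4/13.
From Bin B: P(both red) = (5/7)(4/6) = 10/21.
Total probability = (1/5)(4/13) + (4/5)(10/21) = 604/1365.

604/1365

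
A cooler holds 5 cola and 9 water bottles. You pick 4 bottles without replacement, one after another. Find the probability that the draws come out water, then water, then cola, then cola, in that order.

60/1001

Chain rule:
P = 9/14 × 8/13 × 5/12 × 4/11 = 1440/24024 = 60/1001.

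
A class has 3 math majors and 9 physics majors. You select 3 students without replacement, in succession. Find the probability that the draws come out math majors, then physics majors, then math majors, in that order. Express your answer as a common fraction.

Each draw changes the counts, so multiply the conditional probabilities along the sequence:
P = 3/12 × 9/11 × 2/10 = 54/1320 = 9/220.

9/220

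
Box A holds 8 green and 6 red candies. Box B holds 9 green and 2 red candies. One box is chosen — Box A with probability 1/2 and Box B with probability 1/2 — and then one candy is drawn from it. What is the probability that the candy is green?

107/154

From Box A: P(green) = 8/14.
From Box B: P(green) = 9/11.
Total probability = (1/2)(8/14) + (1/2)(9/11) = 107/154.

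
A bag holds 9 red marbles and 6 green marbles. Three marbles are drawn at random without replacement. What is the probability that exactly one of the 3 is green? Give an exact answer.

216/455

One ordering (green drawn first) has probability 6/15 × 9/14 × 8/13 = 432/2730 = 72/455.
There are C(3,1) = 3 such orderings, each equally likely, so P = 3 × 72/455 = 216/455.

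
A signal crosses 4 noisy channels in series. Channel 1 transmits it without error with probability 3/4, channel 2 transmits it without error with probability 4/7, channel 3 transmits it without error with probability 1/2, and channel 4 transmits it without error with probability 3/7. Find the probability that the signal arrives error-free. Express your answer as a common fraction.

Each stage is reached only if all earlier stages succeed, so
P = 3/4 × 4/7 × 1/2 × 3/7 = 36/392 = 9/98.

9/98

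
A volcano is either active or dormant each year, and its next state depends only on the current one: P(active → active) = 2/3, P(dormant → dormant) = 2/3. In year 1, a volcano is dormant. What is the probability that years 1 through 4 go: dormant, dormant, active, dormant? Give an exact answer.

2/27

Year 1 is given. For each transition, use the conditional probability from the current state:
P(dormant | dormant) = 2/3; P(active | dormant) = 1/3; P(dormant | active) = 1/3.
P = 2/3 × 1/3 × 1/3 = 2/27.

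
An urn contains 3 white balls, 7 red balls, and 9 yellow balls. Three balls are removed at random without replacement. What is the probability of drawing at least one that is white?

409/969

P(no white) = 16/19 × 15/18 × 14/17 = 3360/5814 = 560/969.
P(at least one) = 1 − 560/969 = 409/969.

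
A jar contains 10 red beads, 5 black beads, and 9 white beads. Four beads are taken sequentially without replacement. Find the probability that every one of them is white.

3/253

P(all white) = 9/24 × 8/23 × 7/22 × 6/21 = 3024/255024 = 3/253.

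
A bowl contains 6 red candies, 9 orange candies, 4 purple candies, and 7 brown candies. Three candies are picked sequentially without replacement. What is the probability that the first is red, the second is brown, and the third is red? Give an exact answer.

Each draw changes the counts, so multiply the conditional probabilities along the sequence:
P = 6/26 × 7/25 × 5/24 = 210/15600 = 7/520.

7/520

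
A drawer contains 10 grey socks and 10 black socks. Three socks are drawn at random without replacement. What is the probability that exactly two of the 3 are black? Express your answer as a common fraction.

15/38

One ordering (black drawn first) has probability 10/20 × 9/19 × 10/18 = 900/6840 = 5/38.
There are C(3,2) = 3 such orderings, each equally likely, so P = 3 × 5/38 = 15/38.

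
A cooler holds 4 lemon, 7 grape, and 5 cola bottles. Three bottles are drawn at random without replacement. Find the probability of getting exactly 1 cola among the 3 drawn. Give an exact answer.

55/112

One ordering (cola drawn first) has probability 5/16 × 11/15 × 10/14 = 550/3360 = 55/336.
There are C(3,1) = 3 such orderings, each equally likely, so P = 3 × 55/336 = 55/112.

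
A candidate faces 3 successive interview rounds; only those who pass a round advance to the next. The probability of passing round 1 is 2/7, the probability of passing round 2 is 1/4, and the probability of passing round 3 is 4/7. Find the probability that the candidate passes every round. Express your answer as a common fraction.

Each stage is reached only if all earlier stages succeed, so
P = 2/7 × 1/4 × 4/7 = 8/196 = 2/49.

2/49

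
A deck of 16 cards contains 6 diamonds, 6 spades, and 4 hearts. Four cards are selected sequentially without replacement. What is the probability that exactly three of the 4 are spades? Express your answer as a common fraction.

One ordering (spades drawn first) has probability 6/16 × 5/15 × 4/14 × 10/13 = 1200/43680 = 5/182.
There are C(4,3) = 4 such orderings, each equally likely, so P = 4 × 5/182 = 10/91.

10/91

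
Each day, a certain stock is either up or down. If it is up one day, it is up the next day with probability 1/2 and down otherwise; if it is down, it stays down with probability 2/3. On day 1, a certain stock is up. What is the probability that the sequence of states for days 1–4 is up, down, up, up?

1/12

Day 1 is given. For each transition, use the conditional probability from the current state:
P(down | up) = 1/2; P(up | down) = 1/3; P(up | up) = 1/2.
P = 1/2 × 1/3 × 1/2 = 1/12.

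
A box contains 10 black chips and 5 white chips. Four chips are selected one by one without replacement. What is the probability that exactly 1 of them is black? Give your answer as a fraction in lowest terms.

20/273

One ordering (black drawn first) has probability 10/15 × 5/14 × 4/13 × 3/12 = 600/32760 = 5/273.
There are C(4,1) = 4 such orderings, each equally likely, so P = 4 × 5/273 = 20/273.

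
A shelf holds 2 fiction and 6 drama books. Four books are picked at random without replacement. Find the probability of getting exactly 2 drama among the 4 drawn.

One ordering (drama drawn first) has probability 6/8 × 5/7 × 2/6 × 1/5 = 60/1680 = 1/28.
There are C(4,2) = 6 such orderings, each equally likely, so P = 6 × 1/28 = 3/14.

3/14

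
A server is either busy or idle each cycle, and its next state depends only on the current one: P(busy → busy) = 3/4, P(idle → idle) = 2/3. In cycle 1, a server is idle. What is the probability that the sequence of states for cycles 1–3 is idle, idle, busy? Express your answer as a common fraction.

Cycle 1 is given. For each transition, use the conditional probability from the current state:
P(idle | idle) = 2/3; P(busy | idle) = 1/3.
P = 2/3 × 1/3 = 2/9.

2/9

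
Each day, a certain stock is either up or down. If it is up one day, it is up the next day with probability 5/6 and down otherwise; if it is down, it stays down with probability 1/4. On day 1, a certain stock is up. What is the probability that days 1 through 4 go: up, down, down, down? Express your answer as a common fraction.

Day 1 is given. For each transition, use the conditional probability from the current state:
P(down | up) = 1/6; P(down | down) = 1/4; P(down | down) = 1/4.
P = 1/6 × 1/4 × 1/4 = 1/96.

1/96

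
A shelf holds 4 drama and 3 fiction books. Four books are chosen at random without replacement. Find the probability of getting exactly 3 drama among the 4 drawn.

One ordering (drama drawn first) has probability 4/7 × 3/6 × 2/5 × 3/4 = 72/840 = 3/35.
There are C(4,3) = 4 such orderings, each equally likely, so P = 4 × 3/35 = 12/35.

12/35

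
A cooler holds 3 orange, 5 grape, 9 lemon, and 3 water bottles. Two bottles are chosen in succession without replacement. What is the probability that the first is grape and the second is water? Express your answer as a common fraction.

Multiply the probability of each draw given the previous ones:
P = 5/20 × 3/19 = 15/380 = 3/76.

3/76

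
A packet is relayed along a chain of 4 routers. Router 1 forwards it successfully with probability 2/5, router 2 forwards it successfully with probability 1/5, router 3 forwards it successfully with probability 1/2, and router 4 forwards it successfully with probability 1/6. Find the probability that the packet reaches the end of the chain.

1/150

Each stage is reached only if all earlier stages succeed, so
P = 2/5 × 1/5 × 1/2 × 1/6 = 2/300 = 1/150.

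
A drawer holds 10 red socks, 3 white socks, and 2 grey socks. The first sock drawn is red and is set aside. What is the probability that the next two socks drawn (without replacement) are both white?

With the first sock removed, 3 white remain out of 14.
P = 3/14 × 2/13 = 6/182 = 3/91.

3/91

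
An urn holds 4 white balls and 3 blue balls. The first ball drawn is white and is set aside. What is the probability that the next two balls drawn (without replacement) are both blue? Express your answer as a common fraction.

1/5

After the first draw, 3 of the remaining 6 balls are blue.
P = 3/6 × 2/5 = 6/30 = 1/5.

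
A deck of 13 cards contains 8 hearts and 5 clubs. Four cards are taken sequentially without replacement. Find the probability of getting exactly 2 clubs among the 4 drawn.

56/143

One ordering (clubs drawn first) has probability 5/13 × 4/12 × 8/11 × 7/10 = 1120/17160 = 28/429.
There are C(4,2) = 6 such orderings, each equally likely, so P = 6 × 28/429 = 56/143.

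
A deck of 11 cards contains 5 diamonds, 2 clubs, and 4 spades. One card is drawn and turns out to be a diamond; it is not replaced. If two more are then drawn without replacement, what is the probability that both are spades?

2/15

With the first card removed, 4 spades remain out of 10.
P = 4/10 × 3/9 = 12/90 = 2/15.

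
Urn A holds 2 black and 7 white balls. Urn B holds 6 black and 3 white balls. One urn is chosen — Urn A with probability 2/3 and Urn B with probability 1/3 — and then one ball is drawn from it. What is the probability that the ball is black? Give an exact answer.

From Urn A: P(black) = 2/9.
From Urn B: P(black) = 6/9.
Total probability = (2/3)(2/9) + (1/3)(6/9) = 10/27.

10/27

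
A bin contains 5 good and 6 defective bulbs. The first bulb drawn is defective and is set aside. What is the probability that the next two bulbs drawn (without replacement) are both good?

2/9

After the first draw, 5 of the remaining 10 bulbs are good.
P = 5/10 × 4/9 = 20/90 = 2/9.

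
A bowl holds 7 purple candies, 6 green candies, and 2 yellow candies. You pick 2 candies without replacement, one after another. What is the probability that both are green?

1/7

P(every draw is green) = 6/15 × 5/14 = 30/210 = 1/7.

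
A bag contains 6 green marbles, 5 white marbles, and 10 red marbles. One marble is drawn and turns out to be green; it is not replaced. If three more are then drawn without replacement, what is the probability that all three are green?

1/114

With the first marble removed, 5 green remain out of 20.
P = 5/20 × 4/19 × 3/18 = 60/6840 = 1/114.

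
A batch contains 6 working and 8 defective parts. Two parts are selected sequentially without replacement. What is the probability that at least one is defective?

76/91

P(no defective) = 6/14 × 5/13 = 30/182 = 15/91.
P(at least one) = 1 − 15/91 = 76/91.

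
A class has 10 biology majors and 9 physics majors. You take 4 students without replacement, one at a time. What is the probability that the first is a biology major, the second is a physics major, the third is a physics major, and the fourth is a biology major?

Chain rule:
P = 10/19 × 9/18 × 8/17 × 9/16 = 6480/93024 = 45/646.

45/646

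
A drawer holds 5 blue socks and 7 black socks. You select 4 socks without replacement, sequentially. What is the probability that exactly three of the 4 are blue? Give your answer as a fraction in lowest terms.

One ordering (blue drawn first) has probability 5/12 × 4/11 × 3/10 × 7/9 = 420/11880 = 7/198.
There are C(4,3) = 4 such orderings, each equally likely, so P = 4 × 7/198 = 14/99.

14/99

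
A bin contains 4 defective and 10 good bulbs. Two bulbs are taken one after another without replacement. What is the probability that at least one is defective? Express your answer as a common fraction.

46/91

P(no defective) = 10/14 × 9/13 = 90/182 = 45/91.
P(at least one) = 1 − 45/91 = 46/91.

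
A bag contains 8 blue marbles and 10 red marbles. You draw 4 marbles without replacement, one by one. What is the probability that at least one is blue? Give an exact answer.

P(no blue) = 10/18 × 9/17 × 8/16 × 7/15 = 5040/73440 = 7/102.
P(at least one) = 1 − 7/102 = 95/102.

95/102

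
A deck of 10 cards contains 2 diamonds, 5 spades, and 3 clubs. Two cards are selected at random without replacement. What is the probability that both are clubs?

P = 3/10 × 2/9 = 6/90 = 1/15.

1/15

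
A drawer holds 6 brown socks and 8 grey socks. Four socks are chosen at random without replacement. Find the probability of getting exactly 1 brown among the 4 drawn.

48/143

One ordering (brown drawn first) has probability 6/14 × 8/13 × 7/12 × 6/11 = 2016/24024 = 12/143.
There are C(4,1) = 4 such orderings, each equally likely, so P = 4 × 12/143 = 48/143.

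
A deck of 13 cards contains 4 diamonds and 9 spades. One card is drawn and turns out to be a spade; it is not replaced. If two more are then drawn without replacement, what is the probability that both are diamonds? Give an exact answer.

With the first card removed, 4 diamonds remain out of 12.
P = 4/12 × 3/11 = 12/132 = 1/11.

1/11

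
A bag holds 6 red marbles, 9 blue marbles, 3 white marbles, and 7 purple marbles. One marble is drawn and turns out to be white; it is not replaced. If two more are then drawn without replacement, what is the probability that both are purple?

7/92

With the first marble removed, 7 purple remain out of 24.
P = 7/24 × 6/23 = 42/552 = 7/92.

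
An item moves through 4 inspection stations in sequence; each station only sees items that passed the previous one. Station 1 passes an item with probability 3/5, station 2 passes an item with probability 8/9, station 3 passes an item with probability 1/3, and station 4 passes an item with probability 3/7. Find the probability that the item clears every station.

8/105

Each stage is reached only if all earlier stages succeed, so
P = 3/5 × 8/9 × 1/3 × 3/7 = 72/945 = 8/105.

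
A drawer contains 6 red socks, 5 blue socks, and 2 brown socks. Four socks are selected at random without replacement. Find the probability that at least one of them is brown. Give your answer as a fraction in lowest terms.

P(no brown) = 11/13 × 10/12 × 9/11 × 8/10 = 7920/17160 = 6/13.
P(at least one) = 1 − 6/13 = 7/13.

7/13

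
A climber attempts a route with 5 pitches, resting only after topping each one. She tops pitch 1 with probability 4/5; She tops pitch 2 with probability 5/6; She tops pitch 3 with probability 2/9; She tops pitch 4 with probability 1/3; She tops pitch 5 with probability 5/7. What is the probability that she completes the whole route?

20/567

Multiplying along the chain,
P = 4/5 × 5/6 × 2/9 × 1/3 × 5/7 = 200/5670 = 20/567.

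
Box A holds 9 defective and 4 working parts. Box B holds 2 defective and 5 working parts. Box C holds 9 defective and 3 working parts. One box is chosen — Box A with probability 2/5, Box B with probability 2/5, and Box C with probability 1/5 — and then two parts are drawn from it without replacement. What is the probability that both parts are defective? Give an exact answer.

From Box A: P(both defective) = (9/13)(8/12) = 6/13.
From Box B: P(both defective) = (2/7)(1/6) = 1/21.
From Box C: P(both defective) = (9/12)(8/11) = 6/11.
Total probability = (2/5)(6/13) + (2/5)(1/21) + (1/5)(6/11) = 4696/15015.

4696/15015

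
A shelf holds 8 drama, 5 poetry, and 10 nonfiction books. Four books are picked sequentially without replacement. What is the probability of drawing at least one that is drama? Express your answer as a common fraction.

214/253

P(no drama) = 15/23 × 14/22 × 13/21 × 12/20 = 32760/212520 = 39/253.
P(at least one) = 1 − 39/253 = 214/253.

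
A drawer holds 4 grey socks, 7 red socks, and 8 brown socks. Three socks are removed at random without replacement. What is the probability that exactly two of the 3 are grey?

One ordering (grey drawn first) has probability 4/19 × 3/18 × 15/17 = 180/5814 = 10/323.
There are C(3,2) = 3 such orderings, each equally likely, so P = 3 × 10/323 = 30/323.

30/323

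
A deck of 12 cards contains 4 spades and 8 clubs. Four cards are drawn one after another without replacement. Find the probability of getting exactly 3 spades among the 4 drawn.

One ordering (spades drawn first) has probability 4/12 × 3/11 × 2/10 × 8/9 = 192/11880 = 8/495.
There are C(4,3) = 4 such orderings, each equally likely, so P = 4 × 8/495 = 32/495.

32/495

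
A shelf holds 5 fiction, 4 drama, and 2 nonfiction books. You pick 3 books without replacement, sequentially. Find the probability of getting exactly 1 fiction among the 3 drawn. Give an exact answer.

One ordering (fiction drawn first) has probability 5/11 × 6/10 × 5/9 = 150/990 = 5/33.
There are C(3,1) = 3 such orderings, each equally likely, so P = 3 × 5/33 = 5/11.

5/11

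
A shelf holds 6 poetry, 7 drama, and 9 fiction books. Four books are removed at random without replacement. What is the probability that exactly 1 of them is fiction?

234/665

One ordering (fiction drawn first) has probability 9/22 × 13/21 × 12/20 × 11/19 = 15444/175560 = 117/1330.
There are C(4,1) = 4 such orderings, each equally likely, so P = 4 × 117/1330 = 234/665.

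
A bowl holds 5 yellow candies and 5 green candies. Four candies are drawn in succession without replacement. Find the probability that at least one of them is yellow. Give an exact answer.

41/42

P(no yellow) = 5/10 × 4/9 × 3/8 × 2/7 = 120/5040 = 1/42.
P(at least one) = 1 − 1/42 = 41/42.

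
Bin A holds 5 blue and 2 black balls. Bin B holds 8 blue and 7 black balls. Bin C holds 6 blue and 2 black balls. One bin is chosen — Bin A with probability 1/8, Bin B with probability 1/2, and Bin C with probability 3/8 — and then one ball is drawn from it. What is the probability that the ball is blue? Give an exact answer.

2141/3360

From Bin A: P(blue) = 5/7.
From Bin B: P(blue) = 8/15.
From Bin C: P(blue) = 6/8.
Total probability = (1/8)(5/7) + (1/2)(8/15) + (3/8)(6/8) = 2141/3360.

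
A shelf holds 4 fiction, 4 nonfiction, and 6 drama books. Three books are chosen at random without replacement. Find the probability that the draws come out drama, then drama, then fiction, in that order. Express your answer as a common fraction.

5/91

Chain rule:
P = 6/14 × 5/13 × 4/12 = 120/2184 = 5/91.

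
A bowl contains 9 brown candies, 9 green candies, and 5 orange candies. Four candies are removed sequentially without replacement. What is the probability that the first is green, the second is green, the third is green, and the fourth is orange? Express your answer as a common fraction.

Multiply the probability of each draw given the previous ones:
P = 9/23 × 8/22 × 7/21 × 5/20 = 2520/212520 = 3/253.

3/253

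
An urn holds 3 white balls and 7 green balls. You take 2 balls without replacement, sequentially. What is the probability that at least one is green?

14/15

P(no green) = 3/10 × 2/9 = 6/90 = 1/15.
P(at least one) = 1 − 1/15 = 14/15.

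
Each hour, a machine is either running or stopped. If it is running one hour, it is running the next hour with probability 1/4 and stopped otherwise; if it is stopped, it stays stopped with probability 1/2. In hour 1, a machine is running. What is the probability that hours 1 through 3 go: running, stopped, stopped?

Hour 1 is given. For each transition, use the conditional probability from the current state:
P(stopped | running) = 3/4; P(stopped | stopped) = 1/2.
P = 3/4 × 1/2 = 3/8.

3/8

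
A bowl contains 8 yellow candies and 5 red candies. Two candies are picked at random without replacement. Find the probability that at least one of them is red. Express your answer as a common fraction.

P(no red) = 8/13 × 7/12 = 56/156 = 14/39.
P(at least one) = 1 − 14/39 = 25/39.

25/39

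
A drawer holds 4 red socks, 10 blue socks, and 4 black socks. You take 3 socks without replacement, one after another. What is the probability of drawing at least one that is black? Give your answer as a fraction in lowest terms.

113/204

P(no black) = 14/18 × 13/17 × 12/16 = 2184/4896 = 91/204.
P(at least one) = 1 − 91/204 = 113/204.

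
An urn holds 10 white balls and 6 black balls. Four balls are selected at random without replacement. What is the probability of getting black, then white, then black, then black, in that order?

Each draw changes the counts, so multiply the conditional probabilities along the sequence:
P = 6/16 × 10/15 × 5/14 × 4/13 = 1200/43680 = 5/182.

5/182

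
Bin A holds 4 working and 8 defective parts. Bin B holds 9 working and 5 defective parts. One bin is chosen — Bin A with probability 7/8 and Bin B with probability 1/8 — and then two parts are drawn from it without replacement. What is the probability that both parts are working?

1033/8008

From Bin A: P(both working) = (4/12)(3/11) = 1/11.
From Bin B: P(both working) = (9/14)(8/13) = 36/91.
Total probability = (7/8)(1/11) + (1/8)(36/91) = 1033/8008.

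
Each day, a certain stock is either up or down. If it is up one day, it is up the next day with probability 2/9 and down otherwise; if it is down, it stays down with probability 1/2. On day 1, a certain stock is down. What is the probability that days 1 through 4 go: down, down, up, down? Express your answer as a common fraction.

7/36

Day 1 is given. For each transition, use the conditional probability from the current state:
P(down | down) = 1/2; P(up | down) = 1/2; P(down | up) = 7/9.
P = 1/2 × 1/2 × 7/9 = 7/36.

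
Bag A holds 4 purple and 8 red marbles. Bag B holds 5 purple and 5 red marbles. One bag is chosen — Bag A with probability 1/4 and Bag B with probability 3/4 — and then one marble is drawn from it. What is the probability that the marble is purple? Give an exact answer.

11/24

From Bag A: P(purple) = 4/12.
From Bag B: P(purple) = 5/10.
Total probability = (1/4)(4/12) + (3/4)(5/10) = 11/24.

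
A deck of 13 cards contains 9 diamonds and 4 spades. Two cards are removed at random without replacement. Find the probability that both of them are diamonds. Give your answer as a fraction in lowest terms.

P(every draw is a diamond) = 9/13 × 8/12 = 72/156 = 6/13.

6/13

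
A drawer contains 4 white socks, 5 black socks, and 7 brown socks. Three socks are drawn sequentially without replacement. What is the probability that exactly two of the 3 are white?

9/70

One ordering (white drawn first) has probability 4/16 × 3/15 × 12/14 = 144/3360 = 3/70.
There are C(3,2) = 3 such orderings, each equally likely, so P = 3 × 3/70 = 9/70.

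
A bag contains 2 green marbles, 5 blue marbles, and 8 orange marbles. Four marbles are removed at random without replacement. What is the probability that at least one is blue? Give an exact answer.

11/13

P(no blue) = 10/15 × 9/14 × 8/13 × 7/12 = 5040/32760 = 2/13.
P(at least one) = 1 − 2/13 = 11/13.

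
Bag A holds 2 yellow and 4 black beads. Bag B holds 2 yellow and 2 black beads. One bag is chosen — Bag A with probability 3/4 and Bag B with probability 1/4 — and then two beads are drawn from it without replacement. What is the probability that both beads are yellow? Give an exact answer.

From Bag A: P(both yellow) = (2/6)(1/5) = 1/15.
From Bag B: P(both yellow) = (2/4)(1/3) = 1/6.
Total probability = (3/4)(1/15) + (1/4)(1/6) = 11/120.

11/120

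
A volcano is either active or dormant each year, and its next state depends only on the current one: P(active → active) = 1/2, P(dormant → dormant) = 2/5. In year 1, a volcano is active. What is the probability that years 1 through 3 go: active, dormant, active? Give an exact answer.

Year 1 is given. For each transition, use the conditional probability from the current state:
P(dormant | active) = 1/2; P(active | dormant) = 3/5.
P = 1/2 × 3/5 = 3/10.

3/10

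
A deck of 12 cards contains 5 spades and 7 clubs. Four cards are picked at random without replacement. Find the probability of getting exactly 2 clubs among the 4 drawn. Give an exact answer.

One ordering (clubs drawn first) has probability 7/12 × 6/11 × 5/10 × 4/9 = 840/11880 = 7/99.
There are C(4,2) = 6 such orderings, each equally likely, so P = 6 × 7/99 = 14/33.

14/33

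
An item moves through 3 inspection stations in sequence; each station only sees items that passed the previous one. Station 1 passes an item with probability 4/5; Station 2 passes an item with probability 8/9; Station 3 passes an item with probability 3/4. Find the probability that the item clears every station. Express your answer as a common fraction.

The events are sequential, so multiply the conditional probabilities:
P = 4/5 × 8/9 × 3/4 = 96/180 = 8/15.

8/15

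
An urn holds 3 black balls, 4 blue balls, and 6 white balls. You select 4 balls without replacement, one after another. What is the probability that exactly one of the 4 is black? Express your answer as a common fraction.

72/143

One ordering (black drawn first) has probability 3/13 × 10/12 × 9/11 × 8/10 = 2160/17160 = 18/143.
There are C(4,1) = 4 such orderings, each equally likely, so P = 4 × 18/143 = 72/143.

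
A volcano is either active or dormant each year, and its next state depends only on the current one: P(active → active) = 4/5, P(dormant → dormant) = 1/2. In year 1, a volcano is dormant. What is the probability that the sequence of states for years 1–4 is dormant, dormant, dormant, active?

1/8

Year 1 is given. For each transition, use the conditional probability from the current state:
P(dormant | dormant) = 1/2; P(dormant | dormant) = 1/2; P(active | dormant) = 1/2.
P = 1/2 × 1/2 × 1/2 = 1/8.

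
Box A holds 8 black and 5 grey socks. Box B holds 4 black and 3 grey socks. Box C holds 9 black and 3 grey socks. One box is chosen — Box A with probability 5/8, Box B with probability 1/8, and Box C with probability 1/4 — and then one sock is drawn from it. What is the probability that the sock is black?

937/1456

From Box A: P(black) = 8/13.
From Box B: P(black) = 4/7.
From Box C: P(black) = 9/12.
Total probability = (5/8)(8/13) + (1/8)(4/7) + (1/4)(9/12) = 937/1456.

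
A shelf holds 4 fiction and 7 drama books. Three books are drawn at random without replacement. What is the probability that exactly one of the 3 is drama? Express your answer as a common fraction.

One ordering (drama drawn first) has probability 7/11 × 4/10 × 3/9 = 84/990 = 14/165.
There are C(3,1) = 3 such orderings, each equally likely, so P = 3 × 14/165 = 14/55.

14/55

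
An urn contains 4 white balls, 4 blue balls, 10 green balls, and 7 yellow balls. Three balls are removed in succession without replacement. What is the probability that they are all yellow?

7/460

P(every draw is yellow) = 7/25 × 6/24 × 5/23 = 210/13800 = 7/460.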